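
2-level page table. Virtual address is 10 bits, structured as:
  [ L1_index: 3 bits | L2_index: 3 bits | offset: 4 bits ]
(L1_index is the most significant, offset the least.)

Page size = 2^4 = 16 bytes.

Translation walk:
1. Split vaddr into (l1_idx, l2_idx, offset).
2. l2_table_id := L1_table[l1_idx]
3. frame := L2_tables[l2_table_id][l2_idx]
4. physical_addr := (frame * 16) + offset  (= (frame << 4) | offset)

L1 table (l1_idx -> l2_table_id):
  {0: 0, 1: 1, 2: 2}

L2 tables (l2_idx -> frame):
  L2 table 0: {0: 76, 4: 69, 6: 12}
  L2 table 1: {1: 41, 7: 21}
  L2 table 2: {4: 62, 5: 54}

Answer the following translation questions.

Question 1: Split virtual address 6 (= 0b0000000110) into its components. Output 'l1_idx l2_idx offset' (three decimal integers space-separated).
vaddr = 6 = 0b0000000110
  top 3 bits -> l1_idx = 0
  next 3 bits -> l2_idx = 0
  bottom 4 bits -> offset = 6

Answer: 0 0 6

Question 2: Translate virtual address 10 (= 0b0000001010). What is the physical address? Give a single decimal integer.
vaddr = 10 = 0b0000001010
Split: l1_idx=0, l2_idx=0, offset=10
L1[0] = 0
L2[0][0] = 76
paddr = 76 * 16 + 10 = 1226

Answer: 1226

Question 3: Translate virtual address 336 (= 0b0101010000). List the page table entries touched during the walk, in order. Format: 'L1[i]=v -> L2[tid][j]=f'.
vaddr = 336 = 0b0101010000
Split: l1_idx=2, l2_idx=5, offset=0

Answer: L1[2]=2 -> L2[2][5]=54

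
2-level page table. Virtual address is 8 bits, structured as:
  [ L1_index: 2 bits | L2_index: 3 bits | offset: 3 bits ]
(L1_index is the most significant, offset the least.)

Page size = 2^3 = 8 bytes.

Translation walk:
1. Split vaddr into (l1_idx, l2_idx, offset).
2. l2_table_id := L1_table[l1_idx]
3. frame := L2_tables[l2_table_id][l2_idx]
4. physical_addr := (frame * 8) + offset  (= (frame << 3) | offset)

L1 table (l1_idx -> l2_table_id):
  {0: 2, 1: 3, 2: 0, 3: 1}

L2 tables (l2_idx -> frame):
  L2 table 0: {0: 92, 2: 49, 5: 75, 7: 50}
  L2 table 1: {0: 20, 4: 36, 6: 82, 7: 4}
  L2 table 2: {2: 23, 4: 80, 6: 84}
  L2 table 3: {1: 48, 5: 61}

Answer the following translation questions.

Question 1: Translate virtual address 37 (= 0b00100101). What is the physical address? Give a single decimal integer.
vaddr = 37 = 0b00100101
Split: l1_idx=0, l2_idx=4, offset=5
L1[0] = 2
L2[2][4] = 80
paddr = 80 * 8 + 5 = 645

Answer: 645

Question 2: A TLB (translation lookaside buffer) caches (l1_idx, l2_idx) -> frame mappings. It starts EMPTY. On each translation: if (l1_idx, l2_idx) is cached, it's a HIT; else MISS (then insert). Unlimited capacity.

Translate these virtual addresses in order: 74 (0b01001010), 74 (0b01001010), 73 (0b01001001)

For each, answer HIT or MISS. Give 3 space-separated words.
vaddr=74: (1,1) not in TLB -> MISS, insert
vaddr=74: (1,1) in TLB -> HIT
vaddr=73: (1,1) in TLB -> HIT

Answer: MISS HIT HIT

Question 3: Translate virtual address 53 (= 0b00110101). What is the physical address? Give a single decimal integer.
vaddr = 53 = 0b00110101
Split: l1_idx=0, l2_idx=6, offset=5
L1[0] = 2
L2[2][6] = 84
paddr = 84 * 8 + 5 = 677

Answer: 677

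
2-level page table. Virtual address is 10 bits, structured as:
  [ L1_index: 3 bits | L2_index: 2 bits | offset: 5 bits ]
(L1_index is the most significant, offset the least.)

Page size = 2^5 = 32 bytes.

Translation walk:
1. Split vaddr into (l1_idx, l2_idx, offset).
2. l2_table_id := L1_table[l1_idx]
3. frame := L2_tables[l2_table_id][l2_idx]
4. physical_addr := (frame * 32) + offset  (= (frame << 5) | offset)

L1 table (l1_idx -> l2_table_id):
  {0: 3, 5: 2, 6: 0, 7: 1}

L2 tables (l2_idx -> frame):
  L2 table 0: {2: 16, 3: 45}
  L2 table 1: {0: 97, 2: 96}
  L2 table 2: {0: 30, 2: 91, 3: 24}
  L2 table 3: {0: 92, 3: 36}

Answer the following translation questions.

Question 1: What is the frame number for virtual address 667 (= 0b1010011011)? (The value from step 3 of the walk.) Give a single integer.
vaddr = 667: l1_idx=5, l2_idx=0
L1[5] = 2; L2[2][0] = 30

Answer: 30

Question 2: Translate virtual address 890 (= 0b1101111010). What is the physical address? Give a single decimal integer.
Answer: 1466

Derivation:
vaddr = 890 = 0b1101111010
Split: l1_idx=6, l2_idx=3, offset=26
L1[6] = 0
L2[0][3] = 45
paddr = 45 * 32 + 26 = 1466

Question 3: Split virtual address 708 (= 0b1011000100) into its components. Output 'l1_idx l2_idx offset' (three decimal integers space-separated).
Answer: 5 2 4

Derivation:
vaddr = 708 = 0b1011000100
  top 3 bits -> l1_idx = 5
  next 2 bits -> l2_idx = 2
  bottom 5 bits -> offset = 4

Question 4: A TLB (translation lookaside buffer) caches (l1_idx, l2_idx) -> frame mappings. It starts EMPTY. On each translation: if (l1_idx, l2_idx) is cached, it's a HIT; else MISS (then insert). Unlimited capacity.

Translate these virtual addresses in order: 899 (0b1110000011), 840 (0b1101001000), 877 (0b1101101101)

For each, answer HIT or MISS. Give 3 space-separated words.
vaddr=899: (7,0) not in TLB -> MISS, insert
vaddr=840: (6,2) not in TLB -> MISS, insert
vaddr=877: (6,3) not in TLB -> MISS, insert

Answer: MISS MISS MISS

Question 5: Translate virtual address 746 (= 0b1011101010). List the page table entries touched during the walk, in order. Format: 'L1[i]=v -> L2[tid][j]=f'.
Answer: L1[5]=2 -> L2[2][3]=24

Derivation:
vaddr = 746 = 0b1011101010
Split: l1_idx=5, l2_idx=3, offset=10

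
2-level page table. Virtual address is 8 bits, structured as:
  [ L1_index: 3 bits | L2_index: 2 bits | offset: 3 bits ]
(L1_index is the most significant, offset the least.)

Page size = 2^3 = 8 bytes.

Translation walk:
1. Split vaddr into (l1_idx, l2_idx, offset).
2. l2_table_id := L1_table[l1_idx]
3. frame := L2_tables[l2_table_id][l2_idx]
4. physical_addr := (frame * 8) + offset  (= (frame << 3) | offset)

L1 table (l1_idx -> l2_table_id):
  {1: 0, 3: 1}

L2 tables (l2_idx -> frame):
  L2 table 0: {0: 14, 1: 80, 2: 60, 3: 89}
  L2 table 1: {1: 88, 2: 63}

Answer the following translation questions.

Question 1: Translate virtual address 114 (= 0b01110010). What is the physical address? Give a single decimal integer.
vaddr = 114 = 0b01110010
Split: l1_idx=3, l2_idx=2, offset=2
L1[3] = 1
L2[1][2] = 63
paddr = 63 * 8 + 2 = 506

Answer: 506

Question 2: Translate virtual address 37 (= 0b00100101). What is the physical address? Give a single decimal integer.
Answer: 117

Derivation:
vaddr = 37 = 0b00100101
Split: l1_idx=1, l2_idx=0, offset=5
L1[1] = 0
L2[0][0] = 14
paddr = 14 * 8 + 5 = 117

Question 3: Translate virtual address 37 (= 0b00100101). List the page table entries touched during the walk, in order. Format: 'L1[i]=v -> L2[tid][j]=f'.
Answer: L1[1]=0 -> L2[0][0]=14

Derivation:
vaddr = 37 = 0b00100101
Split: l1_idx=1, l2_idx=0, offset=5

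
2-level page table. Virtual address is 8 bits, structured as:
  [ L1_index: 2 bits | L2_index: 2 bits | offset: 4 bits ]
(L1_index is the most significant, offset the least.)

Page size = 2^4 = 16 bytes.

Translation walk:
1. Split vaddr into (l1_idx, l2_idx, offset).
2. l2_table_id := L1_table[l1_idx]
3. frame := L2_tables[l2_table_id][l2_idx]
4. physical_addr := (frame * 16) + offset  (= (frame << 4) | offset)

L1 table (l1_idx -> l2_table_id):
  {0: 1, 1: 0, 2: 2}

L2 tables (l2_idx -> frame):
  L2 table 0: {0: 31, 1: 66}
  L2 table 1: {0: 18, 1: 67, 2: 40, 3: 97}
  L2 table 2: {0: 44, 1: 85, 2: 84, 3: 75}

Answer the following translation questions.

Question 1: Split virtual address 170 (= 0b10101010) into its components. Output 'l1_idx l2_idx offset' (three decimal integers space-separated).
vaddr = 170 = 0b10101010
  top 2 bits -> l1_idx = 2
  next 2 bits -> l2_idx = 2
  bottom 4 bits -> offset = 10

Answer: 2 2 10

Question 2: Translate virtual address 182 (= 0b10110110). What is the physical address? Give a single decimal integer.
Answer: 1206

Derivation:
vaddr = 182 = 0b10110110
Split: l1_idx=2, l2_idx=3, offset=6
L1[2] = 2
L2[2][3] = 75
paddr = 75 * 16 + 6 = 1206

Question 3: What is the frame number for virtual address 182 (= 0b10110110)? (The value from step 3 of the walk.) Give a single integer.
Answer: 75

Derivation:
vaddr = 182: l1_idx=2, l2_idx=3
L1[2] = 2; L2[2][3] = 75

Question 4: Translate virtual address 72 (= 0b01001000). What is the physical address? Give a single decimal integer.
vaddr = 72 = 0b01001000
Split: l1_idx=1, l2_idx=0, offset=8
L1[1] = 0
L2[0][0] = 31
paddr = 31 * 16 + 8 = 504

Answer: 504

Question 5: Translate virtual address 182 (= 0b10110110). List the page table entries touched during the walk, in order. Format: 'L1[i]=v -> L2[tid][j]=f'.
Answer: L1[2]=2 -> L2[2][3]=75

Derivation:
vaddr = 182 = 0b10110110
Split: l1_idx=2, l2_idx=3, offset=6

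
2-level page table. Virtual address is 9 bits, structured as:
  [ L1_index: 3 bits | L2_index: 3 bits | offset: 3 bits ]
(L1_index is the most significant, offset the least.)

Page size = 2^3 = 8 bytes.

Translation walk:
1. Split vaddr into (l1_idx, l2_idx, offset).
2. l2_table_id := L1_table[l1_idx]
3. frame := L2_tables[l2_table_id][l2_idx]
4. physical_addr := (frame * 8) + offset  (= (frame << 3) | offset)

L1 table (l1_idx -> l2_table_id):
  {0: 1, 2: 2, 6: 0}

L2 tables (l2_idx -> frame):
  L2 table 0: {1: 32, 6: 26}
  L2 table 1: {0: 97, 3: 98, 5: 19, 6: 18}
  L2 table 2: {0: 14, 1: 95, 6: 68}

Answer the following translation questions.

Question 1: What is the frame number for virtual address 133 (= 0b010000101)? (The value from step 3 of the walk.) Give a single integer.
vaddr = 133: l1_idx=2, l2_idx=0
L1[2] = 2; L2[2][0] = 14

Answer: 14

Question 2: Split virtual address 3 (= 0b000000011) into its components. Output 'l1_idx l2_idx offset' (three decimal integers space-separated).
vaddr = 3 = 0b000000011
  top 3 bits -> l1_idx = 0
  next 3 bits -> l2_idx = 0
  bottom 3 bits -> offset = 3

Answer: 0 0 3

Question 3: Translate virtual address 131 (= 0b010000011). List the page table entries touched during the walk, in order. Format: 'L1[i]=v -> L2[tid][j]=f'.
Answer: L1[2]=2 -> L2[2][0]=14

Derivation:
vaddr = 131 = 0b010000011
Split: l1_idx=2, l2_idx=0, offset=3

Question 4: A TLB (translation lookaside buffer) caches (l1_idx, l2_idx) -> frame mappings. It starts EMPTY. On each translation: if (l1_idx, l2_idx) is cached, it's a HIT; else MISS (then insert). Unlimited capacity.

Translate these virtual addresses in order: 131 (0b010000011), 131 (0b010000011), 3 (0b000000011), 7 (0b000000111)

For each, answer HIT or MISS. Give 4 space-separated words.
vaddr=131: (2,0) not in TLB -> MISS, insert
vaddr=131: (2,0) in TLB -> HIT
vaddr=3: (0,0) not in TLB -> MISS, insert
vaddr=7: (0,0) in TLB -> HIT

Answer: MISS HIT MISS HIT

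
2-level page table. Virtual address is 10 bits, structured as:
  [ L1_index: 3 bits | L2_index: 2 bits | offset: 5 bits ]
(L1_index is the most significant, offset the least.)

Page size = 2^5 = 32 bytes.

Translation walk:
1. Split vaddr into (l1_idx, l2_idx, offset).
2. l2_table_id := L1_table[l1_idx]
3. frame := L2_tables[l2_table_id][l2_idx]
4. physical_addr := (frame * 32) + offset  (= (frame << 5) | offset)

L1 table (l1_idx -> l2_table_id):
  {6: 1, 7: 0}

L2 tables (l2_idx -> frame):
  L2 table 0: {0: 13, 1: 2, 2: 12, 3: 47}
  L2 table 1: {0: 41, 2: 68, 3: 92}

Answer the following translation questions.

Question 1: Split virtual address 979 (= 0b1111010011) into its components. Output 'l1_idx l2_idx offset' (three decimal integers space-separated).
vaddr = 979 = 0b1111010011
  top 3 bits -> l1_idx = 7
  next 2 bits -> l2_idx = 2
  bottom 5 bits -> offset = 19

Answer: 7 2 19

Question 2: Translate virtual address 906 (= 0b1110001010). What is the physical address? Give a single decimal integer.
Answer: 426

Derivation:
vaddr = 906 = 0b1110001010
Split: l1_idx=7, l2_idx=0, offset=10
L1[7] = 0
L2[0][0] = 13
paddr = 13 * 32 + 10 = 426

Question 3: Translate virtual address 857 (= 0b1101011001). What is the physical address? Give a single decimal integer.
vaddr = 857 = 0b1101011001
Split: l1_idx=6, l2_idx=2, offset=25
L1[6] = 1
L2[1][2] = 68
paddr = 68 * 32 + 25 = 2201

Answer: 2201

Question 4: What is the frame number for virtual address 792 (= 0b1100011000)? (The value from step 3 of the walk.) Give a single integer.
Answer: 41

Derivation:
vaddr = 792: l1_idx=6, l2_idx=0
L1[6] = 1; L2[1][0] = 41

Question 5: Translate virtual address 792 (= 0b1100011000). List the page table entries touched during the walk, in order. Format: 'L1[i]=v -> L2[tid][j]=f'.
Answer: L1[6]=1 -> L2[1][0]=41

Derivation:
vaddr = 792 = 0b1100011000
Split: l1_idx=6, l2_idx=0, offset=24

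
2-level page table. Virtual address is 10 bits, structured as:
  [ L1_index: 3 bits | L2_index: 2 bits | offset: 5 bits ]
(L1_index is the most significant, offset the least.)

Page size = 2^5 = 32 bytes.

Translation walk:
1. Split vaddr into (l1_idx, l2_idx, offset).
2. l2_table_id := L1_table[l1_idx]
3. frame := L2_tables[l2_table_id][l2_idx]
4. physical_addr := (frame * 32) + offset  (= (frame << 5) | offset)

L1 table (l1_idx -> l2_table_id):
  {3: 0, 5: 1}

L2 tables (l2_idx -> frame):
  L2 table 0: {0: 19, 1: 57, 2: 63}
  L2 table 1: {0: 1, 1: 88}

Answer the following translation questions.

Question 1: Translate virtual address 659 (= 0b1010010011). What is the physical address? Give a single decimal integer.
vaddr = 659 = 0b1010010011
Split: l1_idx=5, l2_idx=0, offset=19
L1[5] = 1
L2[1][0] = 1
paddr = 1 * 32 + 19 = 51

Answer: 51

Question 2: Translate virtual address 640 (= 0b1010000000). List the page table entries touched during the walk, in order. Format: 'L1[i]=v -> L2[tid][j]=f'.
vaddr = 640 = 0b1010000000
Split: l1_idx=5, l2_idx=0, offset=0

Answer: L1[5]=1 -> L2[1][0]=1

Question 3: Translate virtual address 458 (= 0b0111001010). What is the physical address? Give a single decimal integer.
vaddr = 458 = 0b0111001010
Split: l1_idx=3, l2_idx=2, offset=10
L1[3] = 0
L2[0][2] = 63
paddr = 63 * 32 + 10 = 2026

Answer: 2026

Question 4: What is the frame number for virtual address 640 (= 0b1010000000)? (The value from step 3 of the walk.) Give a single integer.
vaddr = 640: l1_idx=5, l2_idx=0
L1[5] = 1; L2[1][0] = 1

Answer: 1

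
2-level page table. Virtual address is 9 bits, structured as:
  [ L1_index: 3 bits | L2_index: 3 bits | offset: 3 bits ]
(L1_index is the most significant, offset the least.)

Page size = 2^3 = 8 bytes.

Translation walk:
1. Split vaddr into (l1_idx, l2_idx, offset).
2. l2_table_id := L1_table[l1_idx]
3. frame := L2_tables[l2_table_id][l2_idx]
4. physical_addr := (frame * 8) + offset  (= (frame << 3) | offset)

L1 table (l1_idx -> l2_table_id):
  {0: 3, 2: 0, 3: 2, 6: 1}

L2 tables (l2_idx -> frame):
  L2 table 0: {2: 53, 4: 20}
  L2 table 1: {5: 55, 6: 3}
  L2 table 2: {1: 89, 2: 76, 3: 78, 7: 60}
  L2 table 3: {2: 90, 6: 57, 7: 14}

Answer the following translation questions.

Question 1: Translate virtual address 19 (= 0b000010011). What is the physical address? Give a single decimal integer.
Answer: 723

Derivation:
vaddr = 19 = 0b000010011
Split: l1_idx=0, l2_idx=2, offset=3
L1[0] = 3
L2[3][2] = 90
paddr = 90 * 8 + 3 = 723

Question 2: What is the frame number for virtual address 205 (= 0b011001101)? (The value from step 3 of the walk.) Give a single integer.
vaddr = 205: l1_idx=3, l2_idx=1
L1[3] = 2; L2[2][1] = 89

Answer: 89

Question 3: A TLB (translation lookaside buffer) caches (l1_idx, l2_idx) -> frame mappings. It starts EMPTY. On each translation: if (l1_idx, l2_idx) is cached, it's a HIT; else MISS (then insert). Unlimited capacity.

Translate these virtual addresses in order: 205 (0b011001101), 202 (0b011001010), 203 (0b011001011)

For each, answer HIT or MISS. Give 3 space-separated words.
vaddr=205: (3,1) not in TLB -> MISS, insert
vaddr=202: (3,1) in TLB -> HIT
vaddr=203: (3,1) in TLB -> HIT

Answer: MISS HIT HIT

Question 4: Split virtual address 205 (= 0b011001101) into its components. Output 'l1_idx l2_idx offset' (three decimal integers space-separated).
vaddr = 205 = 0b011001101
  top 3 bits -> l1_idx = 3
  next 3 bits -> l2_idx = 1
  bottom 3 bits -> offset = 5

Answer: 3 1 5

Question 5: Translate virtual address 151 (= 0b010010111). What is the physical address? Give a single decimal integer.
Answer: 431

Derivation:
vaddr = 151 = 0b010010111
Split: l1_idx=2, l2_idx=2, offset=7
L1[2] = 0
L2[0][2] = 53
paddr = 53 * 8 + 7 = 431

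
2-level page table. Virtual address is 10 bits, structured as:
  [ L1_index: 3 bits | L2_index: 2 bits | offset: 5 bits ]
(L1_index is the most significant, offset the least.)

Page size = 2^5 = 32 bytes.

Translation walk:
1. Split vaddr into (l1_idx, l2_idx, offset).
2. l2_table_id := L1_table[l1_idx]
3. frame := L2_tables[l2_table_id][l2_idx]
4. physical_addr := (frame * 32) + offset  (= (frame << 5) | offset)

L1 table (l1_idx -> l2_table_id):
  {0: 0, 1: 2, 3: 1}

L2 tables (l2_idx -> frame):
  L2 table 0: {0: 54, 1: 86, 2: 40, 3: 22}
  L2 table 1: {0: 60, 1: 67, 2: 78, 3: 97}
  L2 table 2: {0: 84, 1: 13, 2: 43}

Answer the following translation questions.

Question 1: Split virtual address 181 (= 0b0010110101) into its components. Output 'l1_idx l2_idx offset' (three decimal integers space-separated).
Answer: 1 1 21

Derivation:
vaddr = 181 = 0b0010110101
  top 3 bits -> l1_idx = 1
  next 2 bits -> l2_idx = 1
  bottom 5 bits -> offset = 21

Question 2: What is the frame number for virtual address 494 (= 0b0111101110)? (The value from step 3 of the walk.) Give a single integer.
Answer: 97

Derivation:
vaddr = 494: l1_idx=3, l2_idx=3
L1[3] = 1; L2[1][3] = 97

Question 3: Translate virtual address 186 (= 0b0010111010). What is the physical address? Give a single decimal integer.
Answer: 442

Derivation:
vaddr = 186 = 0b0010111010
Split: l1_idx=1, l2_idx=1, offset=26
L1[1] = 2
L2[2][1] = 13
paddr = 13 * 32 + 26 = 442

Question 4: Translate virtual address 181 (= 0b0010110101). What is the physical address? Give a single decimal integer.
Answer: 437

Derivation:
vaddr = 181 = 0b0010110101
Split: l1_idx=1, l2_idx=1, offset=21
L1[1] = 2
L2[2][1] = 13
paddr = 13 * 32 + 21 = 437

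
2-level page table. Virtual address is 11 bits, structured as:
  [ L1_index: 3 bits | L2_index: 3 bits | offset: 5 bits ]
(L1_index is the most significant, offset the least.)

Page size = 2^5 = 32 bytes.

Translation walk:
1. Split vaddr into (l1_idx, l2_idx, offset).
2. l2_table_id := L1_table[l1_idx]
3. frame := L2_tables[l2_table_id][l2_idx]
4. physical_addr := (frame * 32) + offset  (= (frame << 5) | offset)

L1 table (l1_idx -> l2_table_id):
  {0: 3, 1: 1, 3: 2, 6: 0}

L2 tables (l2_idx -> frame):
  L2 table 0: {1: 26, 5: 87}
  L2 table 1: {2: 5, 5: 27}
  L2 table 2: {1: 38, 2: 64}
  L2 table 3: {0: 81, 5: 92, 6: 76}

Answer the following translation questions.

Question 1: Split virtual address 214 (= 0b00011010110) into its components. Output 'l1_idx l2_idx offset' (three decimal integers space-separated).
vaddr = 214 = 0b00011010110
  top 3 bits -> l1_idx = 0
  next 3 bits -> l2_idx = 6
  bottom 5 bits -> offset = 22

Answer: 0 6 22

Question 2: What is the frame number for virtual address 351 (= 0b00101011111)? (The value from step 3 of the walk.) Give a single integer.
Answer: 5

Derivation:
vaddr = 351: l1_idx=1, l2_idx=2
L1[1] = 1; L2[1][2] = 5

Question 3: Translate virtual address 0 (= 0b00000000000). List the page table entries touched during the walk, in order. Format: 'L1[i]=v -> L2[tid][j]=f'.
Answer: L1[0]=3 -> L2[3][0]=81

Derivation:
vaddr = 0 = 0b00000000000
Split: l1_idx=0, l2_idx=0, offset=0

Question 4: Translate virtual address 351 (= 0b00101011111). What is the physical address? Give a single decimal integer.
Answer: 191

Derivation:
vaddr = 351 = 0b00101011111
Split: l1_idx=1, l2_idx=2, offset=31
L1[1] = 1
L2[1][2] = 5
paddr = 5 * 32 + 31 = 191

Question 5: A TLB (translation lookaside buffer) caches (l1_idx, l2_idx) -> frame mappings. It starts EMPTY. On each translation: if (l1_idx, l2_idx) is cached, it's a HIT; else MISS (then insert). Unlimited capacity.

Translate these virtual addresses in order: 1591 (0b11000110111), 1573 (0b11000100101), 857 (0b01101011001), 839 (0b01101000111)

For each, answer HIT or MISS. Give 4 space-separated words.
vaddr=1591: (6,1) not in TLB -> MISS, insert
vaddr=1573: (6,1) in TLB -> HIT
vaddr=857: (3,2) not in TLB -> MISS, insert
vaddr=839: (3,2) in TLB -> HIT

Answer: MISS HIT MISS HIT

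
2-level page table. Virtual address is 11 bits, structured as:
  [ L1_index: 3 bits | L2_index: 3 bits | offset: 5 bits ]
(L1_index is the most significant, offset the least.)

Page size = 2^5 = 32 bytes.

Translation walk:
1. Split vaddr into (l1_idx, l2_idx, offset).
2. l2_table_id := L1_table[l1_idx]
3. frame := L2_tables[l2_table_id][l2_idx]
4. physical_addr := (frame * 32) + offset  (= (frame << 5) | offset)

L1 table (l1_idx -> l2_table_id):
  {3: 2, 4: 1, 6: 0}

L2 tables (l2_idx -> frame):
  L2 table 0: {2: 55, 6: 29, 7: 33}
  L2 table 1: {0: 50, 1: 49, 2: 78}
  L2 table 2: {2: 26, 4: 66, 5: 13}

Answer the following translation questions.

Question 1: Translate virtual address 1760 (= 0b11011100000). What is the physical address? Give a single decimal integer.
Answer: 1056

Derivation:
vaddr = 1760 = 0b11011100000
Split: l1_idx=6, l2_idx=7, offset=0
L1[6] = 0
L2[0][7] = 33
paddr = 33 * 32 + 0 = 1056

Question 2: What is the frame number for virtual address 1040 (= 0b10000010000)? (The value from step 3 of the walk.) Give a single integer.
vaddr = 1040: l1_idx=4, l2_idx=0
L1[4] = 1; L2[1][0] = 50

Answer: 50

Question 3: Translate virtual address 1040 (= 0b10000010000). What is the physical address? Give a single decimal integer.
Answer: 1616

Derivation:
vaddr = 1040 = 0b10000010000
Split: l1_idx=4, l2_idx=0, offset=16
L1[4] = 1
L2[1][0] = 50
paddr = 50 * 32 + 16 = 1616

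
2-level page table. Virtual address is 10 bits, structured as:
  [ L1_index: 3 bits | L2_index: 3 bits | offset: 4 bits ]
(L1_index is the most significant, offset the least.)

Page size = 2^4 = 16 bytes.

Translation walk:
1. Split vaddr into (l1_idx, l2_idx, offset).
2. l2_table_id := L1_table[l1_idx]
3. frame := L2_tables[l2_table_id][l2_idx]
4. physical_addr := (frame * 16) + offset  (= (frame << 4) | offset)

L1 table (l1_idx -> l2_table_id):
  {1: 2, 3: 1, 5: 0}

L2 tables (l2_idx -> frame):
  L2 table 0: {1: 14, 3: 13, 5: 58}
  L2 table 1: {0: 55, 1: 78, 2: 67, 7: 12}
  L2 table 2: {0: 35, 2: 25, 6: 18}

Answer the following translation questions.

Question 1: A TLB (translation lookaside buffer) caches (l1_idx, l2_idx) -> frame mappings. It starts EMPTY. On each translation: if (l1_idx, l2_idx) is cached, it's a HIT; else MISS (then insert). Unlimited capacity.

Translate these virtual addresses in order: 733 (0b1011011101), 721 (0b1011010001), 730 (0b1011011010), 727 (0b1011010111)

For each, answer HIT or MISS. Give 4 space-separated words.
Answer: MISS HIT HIT HIT

Derivation:
vaddr=733: (5,5) not in TLB -> MISS, insert
vaddr=721: (5,5) in TLB -> HIT
vaddr=730: (5,5) in TLB -> HIT
vaddr=727: (5,5) in TLB -> HIT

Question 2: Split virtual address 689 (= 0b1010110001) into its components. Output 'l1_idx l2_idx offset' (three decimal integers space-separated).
Answer: 5 3 1

Derivation:
vaddr = 689 = 0b1010110001
  top 3 bits -> l1_idx = 5
  next 3 bits -> l2_idx = 3
  bottom 4 bits -> offset = 1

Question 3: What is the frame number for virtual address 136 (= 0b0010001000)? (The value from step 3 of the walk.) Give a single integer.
Answer: 35

Derivation:
vaddr = 136: l1_idx=1, l2_idx=0
L1[1] = 2; L2[2][0] = 35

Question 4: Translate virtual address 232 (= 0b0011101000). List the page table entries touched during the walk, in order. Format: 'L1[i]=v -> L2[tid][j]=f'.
Answer: L1[1]=2 -> L2[2][6]=18

Derivation:
vaddr = 232 = 0b0011101000
Split: l1_idx=1, l2_idx=6, offset=8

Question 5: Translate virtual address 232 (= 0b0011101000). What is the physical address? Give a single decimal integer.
vaddr = 232 = 0b0011101000
Split: l1_idx=1, l2_idx=6, offset=8
L1[1] = 2
L2[2][6] = 18
paddr = 18 * 16 + 8 = 296

Answer: 296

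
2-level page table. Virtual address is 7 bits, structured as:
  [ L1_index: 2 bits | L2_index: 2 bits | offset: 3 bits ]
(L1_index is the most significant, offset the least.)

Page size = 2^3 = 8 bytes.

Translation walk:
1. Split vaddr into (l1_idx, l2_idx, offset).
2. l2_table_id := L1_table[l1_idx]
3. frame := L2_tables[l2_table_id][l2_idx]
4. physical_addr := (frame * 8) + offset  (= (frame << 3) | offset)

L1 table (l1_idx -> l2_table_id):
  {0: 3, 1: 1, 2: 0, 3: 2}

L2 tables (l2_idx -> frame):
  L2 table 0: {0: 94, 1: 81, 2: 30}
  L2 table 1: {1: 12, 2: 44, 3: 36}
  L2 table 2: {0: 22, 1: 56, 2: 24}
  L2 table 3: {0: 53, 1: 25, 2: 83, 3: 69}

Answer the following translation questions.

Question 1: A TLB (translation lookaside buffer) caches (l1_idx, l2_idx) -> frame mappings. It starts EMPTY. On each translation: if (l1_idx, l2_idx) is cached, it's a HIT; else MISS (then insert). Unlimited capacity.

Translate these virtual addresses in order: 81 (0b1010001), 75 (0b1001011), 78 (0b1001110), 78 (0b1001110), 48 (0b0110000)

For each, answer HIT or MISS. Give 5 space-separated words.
Answer: MISS MISS HIT HIT MISS

Derivation:
vaddr=81: (2,2) not in TLB -> MISS, insert
vaddr=75: (2,1) not in TLB -> MISS, insert
vaddr=78: (2,1) in TLB -> HIT
vaddr=78: (2,1) in TLB -> HIT
vaddr=48: (1,2) not in TLB -> MISS, insert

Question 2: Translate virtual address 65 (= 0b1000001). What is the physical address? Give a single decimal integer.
vaddr = 65 = 0b1000001
Split: l1_idx=2, l2_idx=0, offset=1
L1[2] = 0
L2[0][0] = 94
paddr = 94 * 8 + 1 = 753

Answer: 753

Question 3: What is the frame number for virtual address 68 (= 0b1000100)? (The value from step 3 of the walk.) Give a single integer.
Answer: 94

Derivation:
vaddr = 68: l1_idx=2, l2_idx=0
L1[2] = 0; L2[0][0] = 94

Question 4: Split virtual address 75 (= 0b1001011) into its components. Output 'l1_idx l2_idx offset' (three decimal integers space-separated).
vaddr = 75 = 0b1001011
  top 2 bits -> l1_idx = 2
  next 2 bits -> l2_idx = 1
  bottom 3 bits -> offset = 3

Answer: 2 1 3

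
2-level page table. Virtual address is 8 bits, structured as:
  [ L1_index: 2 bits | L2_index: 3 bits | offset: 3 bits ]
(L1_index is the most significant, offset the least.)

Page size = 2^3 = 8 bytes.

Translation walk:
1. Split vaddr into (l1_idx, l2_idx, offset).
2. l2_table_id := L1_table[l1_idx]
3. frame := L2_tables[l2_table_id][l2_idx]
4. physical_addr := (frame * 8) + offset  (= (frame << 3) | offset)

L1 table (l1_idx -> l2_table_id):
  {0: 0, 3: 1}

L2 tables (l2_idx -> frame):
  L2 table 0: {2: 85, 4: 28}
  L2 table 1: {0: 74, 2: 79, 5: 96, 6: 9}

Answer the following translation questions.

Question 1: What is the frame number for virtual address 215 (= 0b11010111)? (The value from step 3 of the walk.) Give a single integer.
Answer: 79

Derivation:
vaddr = 215: l1_idx=3, l2_idx=2
L1[3] = 1; L2[1][2] = 79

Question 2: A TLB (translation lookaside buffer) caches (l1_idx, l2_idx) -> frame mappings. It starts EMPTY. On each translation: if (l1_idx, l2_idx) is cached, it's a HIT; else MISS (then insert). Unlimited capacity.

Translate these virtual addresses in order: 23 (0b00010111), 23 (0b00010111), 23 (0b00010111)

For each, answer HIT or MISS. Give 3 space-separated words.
Answer: MISS HIT HIT

Derivation:
vaddr=23: (0,2) not in TLB -> MISS, insert
vaddr=23: (0,2) in TLB -> HIT
vaddr=23: (0,2) in TLB -> HIT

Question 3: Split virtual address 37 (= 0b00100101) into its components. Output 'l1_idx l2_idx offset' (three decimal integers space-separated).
vaddr = 37 = 0b00100101
  top 2 bits -> l1_idx = 0
  next 3 bits -> l2_idx = 4
  bottom 3 bits -> offset = 5

Answer: 0 4 5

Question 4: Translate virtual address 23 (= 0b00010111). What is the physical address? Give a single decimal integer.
vaddr = 23 = 0b00010111
Split: l1_idx=0, l2_idx=2, offset=7
L1[0] = 0
L2[0][2] = 85
paddr = 85 * 8 + 7 = 687

Answer: 687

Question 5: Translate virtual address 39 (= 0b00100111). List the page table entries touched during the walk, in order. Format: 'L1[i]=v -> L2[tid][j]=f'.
vaddr = 39 = 0b00100111
Split: l1_idx=0, l2_idx=4, offset=7

Answer: L1[0]=0 -> L2[0][4]=28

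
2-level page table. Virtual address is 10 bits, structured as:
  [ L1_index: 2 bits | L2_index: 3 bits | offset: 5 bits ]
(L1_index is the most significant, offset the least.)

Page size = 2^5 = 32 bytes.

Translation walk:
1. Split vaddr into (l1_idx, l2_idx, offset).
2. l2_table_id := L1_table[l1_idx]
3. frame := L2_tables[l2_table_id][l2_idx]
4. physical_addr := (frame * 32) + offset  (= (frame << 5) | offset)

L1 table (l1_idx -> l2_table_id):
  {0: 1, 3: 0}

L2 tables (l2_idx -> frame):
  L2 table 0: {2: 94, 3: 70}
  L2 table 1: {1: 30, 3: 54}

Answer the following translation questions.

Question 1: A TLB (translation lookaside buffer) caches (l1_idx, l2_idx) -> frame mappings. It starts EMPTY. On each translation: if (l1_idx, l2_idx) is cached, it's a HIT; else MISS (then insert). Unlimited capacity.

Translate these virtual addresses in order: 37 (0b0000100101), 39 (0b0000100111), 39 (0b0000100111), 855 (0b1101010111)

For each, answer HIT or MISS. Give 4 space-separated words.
Answer: MISS HIT HIT MISS

Derivation:
vaddr=37: (0,1) not in TLB -> MISS, insert
vaddr=39: (0,1) in TLB -> HIT
vaddr=39: (0,1) in TLB -> HIT
vaddr=855: (3,2) not in TLB -> MISS, insert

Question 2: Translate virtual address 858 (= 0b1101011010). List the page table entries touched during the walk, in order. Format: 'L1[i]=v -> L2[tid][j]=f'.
Answer: L1[3]=0 -> L2[0][2]=94

Derivation:
vaddr = 858 = 0b1101011010
Split: l1_idx=3, l2_idx=2, offset=26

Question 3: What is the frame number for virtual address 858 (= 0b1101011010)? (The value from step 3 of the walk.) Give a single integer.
Answer: 94

Derivation:
vaddr = 858: l1_idx=3, l2_idx=2
L1[3] = 0; L2[0][2] = 94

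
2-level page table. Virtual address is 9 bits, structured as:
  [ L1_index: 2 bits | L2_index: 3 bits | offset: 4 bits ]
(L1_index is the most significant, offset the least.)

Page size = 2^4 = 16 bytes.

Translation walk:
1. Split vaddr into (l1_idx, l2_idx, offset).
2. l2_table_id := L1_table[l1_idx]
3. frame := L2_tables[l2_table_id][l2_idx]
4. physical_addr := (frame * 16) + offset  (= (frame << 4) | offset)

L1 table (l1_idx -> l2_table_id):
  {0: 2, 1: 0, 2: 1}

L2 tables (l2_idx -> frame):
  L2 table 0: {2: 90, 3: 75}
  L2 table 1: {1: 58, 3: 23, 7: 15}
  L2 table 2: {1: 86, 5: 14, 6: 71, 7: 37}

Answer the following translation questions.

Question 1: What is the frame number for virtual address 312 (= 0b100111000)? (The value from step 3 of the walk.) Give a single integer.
Answer: 23

Derivation:
vaddr = 312: l1_idx=2, l2_idx=3
L1[2] = 1; L2[1][3] = 23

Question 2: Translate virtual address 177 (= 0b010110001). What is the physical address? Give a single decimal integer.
Answer: 1201

Derivation:
vaddr = 177 = 0b010110001
Split: l1_idx=1, l2_idx=3, offset=1
L1[1] = 0
L2[0][3] = 75
paddr = 75 * 16 + 1 = 1201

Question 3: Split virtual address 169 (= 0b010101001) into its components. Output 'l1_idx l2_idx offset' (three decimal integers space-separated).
Answer: 1 2 9

Derivation:
vaddr = 169 = 0b010101001
  top 2 bits -> l1_idx = 1
  next 3 bits -> l2_idx = 2
  bottom 4 bits -> offset = 9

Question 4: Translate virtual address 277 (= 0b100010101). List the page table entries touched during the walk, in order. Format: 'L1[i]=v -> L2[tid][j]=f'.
Answer: L1[2]=1 -> L2[1][1]=58

Derivation:
vaddr = 277 = 0b100010101
Split: l1_idx=2, l2_idx=1, offset=5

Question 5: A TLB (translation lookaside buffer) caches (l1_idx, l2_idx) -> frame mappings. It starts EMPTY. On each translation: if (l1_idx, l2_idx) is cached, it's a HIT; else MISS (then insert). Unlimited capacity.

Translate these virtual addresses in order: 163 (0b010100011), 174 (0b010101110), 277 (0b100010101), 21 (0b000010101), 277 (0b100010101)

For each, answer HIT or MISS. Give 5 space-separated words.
Answer: MISS HIT MISS MISS HIT

Derivation:
vaddr=163: (1,2) not in TLB -> MISS, insert
vaddr=174: (1,2) in TLB -> HIT
vaddr=277: (2,1) not in TLB -> MISS, insert
vaddr=21: (0,1) not in TLB -> MISS, insert
vaddr=277: (2,1) in TLB -> HIT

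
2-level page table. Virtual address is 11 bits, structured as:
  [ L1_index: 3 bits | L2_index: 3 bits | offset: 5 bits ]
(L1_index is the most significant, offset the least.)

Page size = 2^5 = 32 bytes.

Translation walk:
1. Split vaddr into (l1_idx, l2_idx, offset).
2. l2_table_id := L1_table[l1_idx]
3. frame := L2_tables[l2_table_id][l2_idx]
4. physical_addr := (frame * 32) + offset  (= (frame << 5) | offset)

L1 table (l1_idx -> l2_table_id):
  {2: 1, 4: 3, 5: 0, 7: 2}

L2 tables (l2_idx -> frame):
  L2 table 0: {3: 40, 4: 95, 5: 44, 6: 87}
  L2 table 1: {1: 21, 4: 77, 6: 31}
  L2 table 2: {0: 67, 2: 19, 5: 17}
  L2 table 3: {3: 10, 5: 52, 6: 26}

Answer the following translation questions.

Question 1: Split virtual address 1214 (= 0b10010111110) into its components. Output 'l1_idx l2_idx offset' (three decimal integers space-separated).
vaddr = 1214 = 0b10010111110
  top 3 bits -> l1_idx = 4
  next 3 bits -> l2_idx = 5
  bottom 5 bits -> offset = 30

Answer: 4 5 30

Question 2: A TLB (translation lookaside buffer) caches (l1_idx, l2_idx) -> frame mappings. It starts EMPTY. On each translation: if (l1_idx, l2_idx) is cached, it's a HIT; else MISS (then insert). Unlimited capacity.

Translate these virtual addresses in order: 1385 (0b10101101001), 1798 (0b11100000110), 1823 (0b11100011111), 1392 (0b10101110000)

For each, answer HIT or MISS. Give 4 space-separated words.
vaddr=1385: (5,3) not in TLB -> MISS, insert
vaddr=1798: (7,0) not in TLB -> MISS, insert
vaddr=1823: (7,0) in TLB -> HIT
vaddr=1392: (5,3) in TLB -> HIT

Answer: MISS MISS HIT HIT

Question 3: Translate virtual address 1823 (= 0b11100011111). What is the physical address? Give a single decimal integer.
Answer: 2175

Derivation:
vaddr = 1823 = 0b11100011111
Split: l1_idx=7, l2_idx=0, offset=31
L1[7] = 2
L2[2][0] = 67
paddr = 67 * 32 + 31 = 2175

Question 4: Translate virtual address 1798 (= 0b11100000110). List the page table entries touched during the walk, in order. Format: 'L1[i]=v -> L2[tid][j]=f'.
vaddr = 1798 = 0b11100000110
Split: l1_idx=7, l2_idx=0, offset=6

Answer: L1[7]=2 -> L2[2][0]=67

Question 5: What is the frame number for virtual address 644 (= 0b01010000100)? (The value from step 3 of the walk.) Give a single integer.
Answer: 77

Derivation:
vaddr = 644: l1_idx=2, l2_idx=4
L1[2] = 1; L2[1][4] = 77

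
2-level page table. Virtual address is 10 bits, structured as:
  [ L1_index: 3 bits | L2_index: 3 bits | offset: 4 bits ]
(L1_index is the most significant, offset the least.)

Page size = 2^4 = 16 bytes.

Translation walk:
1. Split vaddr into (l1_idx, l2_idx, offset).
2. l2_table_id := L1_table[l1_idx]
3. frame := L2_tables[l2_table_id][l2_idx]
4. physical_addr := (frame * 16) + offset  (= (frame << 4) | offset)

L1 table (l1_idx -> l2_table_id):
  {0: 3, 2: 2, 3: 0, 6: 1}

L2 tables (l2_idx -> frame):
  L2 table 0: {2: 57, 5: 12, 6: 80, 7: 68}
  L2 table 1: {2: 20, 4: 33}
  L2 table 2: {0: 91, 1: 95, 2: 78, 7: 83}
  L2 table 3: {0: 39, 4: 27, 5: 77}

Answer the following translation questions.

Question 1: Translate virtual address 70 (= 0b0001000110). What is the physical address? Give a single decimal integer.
vaddr = 70 = 0b0001000110
Split: l1_idx=0, l2_idx=4, offset=6
L1[0] = 3
L2[3][4] = 27
paddr = 27 * 16 + 6 = 438

Answer: 438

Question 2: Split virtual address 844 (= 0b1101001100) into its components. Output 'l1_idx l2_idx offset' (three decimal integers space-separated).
vaddr = 844 = 0b1101001100
  top 3 bits -> l1_idx = 6
  next 3 bits -> l2_idx = 4
  bottom 4 bits -> offset = 12

Answer: 6 4 12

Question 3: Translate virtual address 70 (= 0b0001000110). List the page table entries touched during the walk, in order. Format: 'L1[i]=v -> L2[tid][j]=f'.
Answer: L1[0]=3 -> L2[3][4]=27

Derivation:
vaddr = 70 = 0b0001000110
Split: l1_idx=0, l2_idx=4, offset=6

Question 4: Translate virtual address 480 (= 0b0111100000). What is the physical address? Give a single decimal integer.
vaddr = 480 = 0b0111100000
Split: l1_idx=3, l2_idx=6, offset=0
L1[3] = 0
L2[0][6] = 80
paddr = 80 * 16 + 0 = 1280

Answer: 1280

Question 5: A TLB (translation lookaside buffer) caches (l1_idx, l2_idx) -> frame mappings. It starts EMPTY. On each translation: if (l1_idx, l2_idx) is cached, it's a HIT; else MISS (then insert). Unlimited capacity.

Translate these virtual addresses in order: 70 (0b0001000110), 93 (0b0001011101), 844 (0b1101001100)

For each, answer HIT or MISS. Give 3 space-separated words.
Answer: MISS MISS MISS

Derivation:
vaddr=70: (0,4) not in TLB -> MISS, insert
vaddr=93: (0,5) not in TLB -> MISS, insert
vaddr=844: (6,4) not in TLB -> MISS, insert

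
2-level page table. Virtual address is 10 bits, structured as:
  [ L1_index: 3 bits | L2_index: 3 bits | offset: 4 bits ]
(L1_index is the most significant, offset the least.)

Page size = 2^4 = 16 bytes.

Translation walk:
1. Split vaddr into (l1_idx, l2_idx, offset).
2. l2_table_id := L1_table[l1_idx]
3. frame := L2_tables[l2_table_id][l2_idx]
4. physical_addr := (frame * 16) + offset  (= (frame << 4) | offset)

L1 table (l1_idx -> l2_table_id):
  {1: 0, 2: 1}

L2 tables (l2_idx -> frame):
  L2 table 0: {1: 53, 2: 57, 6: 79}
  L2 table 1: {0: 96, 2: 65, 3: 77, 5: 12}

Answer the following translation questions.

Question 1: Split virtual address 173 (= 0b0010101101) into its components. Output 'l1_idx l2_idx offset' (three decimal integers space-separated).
vaddr = 173 = 0b0010101101
  top 3 bits -> l1_idx = 1
  next 3 bits -> l2_idx = 2
  bottom 4 bits -> offset = 13

Answer: 1 2 13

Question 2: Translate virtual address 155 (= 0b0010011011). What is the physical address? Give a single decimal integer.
vaddr = 155 = 0b0010011011
Split: l1_idx=1, l2_idx=1, offset=11
L1[1] = 0
L2[0][1] = 53
paddr = 53 * 16 + 11 = 859

Answer: 859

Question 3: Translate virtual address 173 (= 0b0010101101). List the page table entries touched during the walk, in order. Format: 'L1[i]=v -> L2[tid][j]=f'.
vaddr = 173 = 0b0010101101
Split: l1_idx=1, l2_idx=2, offset=13

Answer: L1[1]=0 -> L2[0][2]=57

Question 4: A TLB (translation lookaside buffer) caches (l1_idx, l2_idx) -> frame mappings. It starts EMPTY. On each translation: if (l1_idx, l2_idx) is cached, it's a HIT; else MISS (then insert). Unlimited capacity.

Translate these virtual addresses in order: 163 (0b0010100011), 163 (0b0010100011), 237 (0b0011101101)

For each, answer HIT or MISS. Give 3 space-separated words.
vaddr=163: (1,2) not in TLB -> MISS, insert
vaddr=163: (1,2) in TLB -> HIT
vaddr=237: (1,6) not in TLB -> MISS, insert

Answer: MISS HIT MISS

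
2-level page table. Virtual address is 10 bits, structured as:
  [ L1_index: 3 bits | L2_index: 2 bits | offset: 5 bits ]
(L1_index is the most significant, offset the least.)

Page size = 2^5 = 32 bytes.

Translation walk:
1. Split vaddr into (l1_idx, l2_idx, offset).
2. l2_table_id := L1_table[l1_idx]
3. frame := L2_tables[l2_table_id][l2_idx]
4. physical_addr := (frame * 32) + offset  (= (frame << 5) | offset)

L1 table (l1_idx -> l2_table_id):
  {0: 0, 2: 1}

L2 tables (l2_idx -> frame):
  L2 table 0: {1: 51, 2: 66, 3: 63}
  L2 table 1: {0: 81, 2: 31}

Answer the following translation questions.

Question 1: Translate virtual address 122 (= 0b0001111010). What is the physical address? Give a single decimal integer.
Answer: 2042

Derivation:
vaddr = 122 = 0b0001111010
Split: l1_idx=0, l2_idx=3, offset=26
L1[0] = 0
L2[0][3] = 63
paddr = 63 * 32 + 26 = 2042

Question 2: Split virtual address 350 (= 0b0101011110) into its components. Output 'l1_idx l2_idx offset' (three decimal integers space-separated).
vaddr = 350 = 0b0101011110
  top 3 bits -> l1_idx = 2
  next 2 bits -> l2_idx = 2
  bottom 5 bits -> offset = 30

Answer: 2 2 30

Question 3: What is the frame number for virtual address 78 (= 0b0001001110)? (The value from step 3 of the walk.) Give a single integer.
vaddr = 78: l1_idx=0, l2_idx=2
L1[0] = 0; L2[0][2] = 66

Answer: 66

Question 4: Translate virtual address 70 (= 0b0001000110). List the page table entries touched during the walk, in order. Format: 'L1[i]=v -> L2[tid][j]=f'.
Answer: L1[0]=0 -> L2[0][2]=66

Derivation:
vaddr = 70 = 0b0001000110
Split: l1_idx=0, l2_idx=2, offset=6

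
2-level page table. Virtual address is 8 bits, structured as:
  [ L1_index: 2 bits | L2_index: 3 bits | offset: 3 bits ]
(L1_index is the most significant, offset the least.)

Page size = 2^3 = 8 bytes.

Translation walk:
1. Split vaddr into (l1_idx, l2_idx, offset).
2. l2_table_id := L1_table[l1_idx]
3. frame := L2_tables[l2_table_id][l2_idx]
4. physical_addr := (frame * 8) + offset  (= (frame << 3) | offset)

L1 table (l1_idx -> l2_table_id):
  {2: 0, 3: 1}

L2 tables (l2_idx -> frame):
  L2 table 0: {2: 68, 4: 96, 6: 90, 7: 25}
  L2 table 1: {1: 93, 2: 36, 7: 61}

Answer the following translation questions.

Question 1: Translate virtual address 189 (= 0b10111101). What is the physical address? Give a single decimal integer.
vaddr = 189 = 0b10111101
Split: l1_idx=2, l2_idx=7, offset=5
L1[2] = 0
L2[0][7] = 25
paddr = 25 * 8 + 5 = 205

Answer: 205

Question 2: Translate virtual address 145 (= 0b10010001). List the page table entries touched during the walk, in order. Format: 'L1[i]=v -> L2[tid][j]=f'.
Answer: L1[2]=0 -> L2[0][2]=68

Derivation:
vaddr = 145 = 0b10010001
Split: l1_idx=2, l2_idx=2, offset=1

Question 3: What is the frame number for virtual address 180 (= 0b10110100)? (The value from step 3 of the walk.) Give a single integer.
Answer: 90

Derivation:
vaddr = 180: l1_idx=2, l2_idx=6
L1[2] = 0; L2[0][6] = 90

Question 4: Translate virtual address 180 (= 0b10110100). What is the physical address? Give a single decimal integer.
vaddr = 180 = 0b10110100
Split: l1_idx=2, l2_idx=6, offset=4
L1[2] = 0
L2[0][6] = 90
paddr = 90 * 8 + 4 = 724

Answer: 724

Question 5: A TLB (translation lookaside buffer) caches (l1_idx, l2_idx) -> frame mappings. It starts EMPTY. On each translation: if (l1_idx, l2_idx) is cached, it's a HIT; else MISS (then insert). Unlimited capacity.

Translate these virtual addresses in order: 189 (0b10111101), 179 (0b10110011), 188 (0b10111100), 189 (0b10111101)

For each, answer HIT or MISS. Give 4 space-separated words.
vaddr=189: (2,7) not in TLB -> MISS, insert
vaddr=179: (2,6) not in TLB -> MISS, insert
vaddr=188: (2,7) in TLB -> HIT
vaddr=189: (2,7) in TLB -> HIT

Answer: MISS MISS HIT HIT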